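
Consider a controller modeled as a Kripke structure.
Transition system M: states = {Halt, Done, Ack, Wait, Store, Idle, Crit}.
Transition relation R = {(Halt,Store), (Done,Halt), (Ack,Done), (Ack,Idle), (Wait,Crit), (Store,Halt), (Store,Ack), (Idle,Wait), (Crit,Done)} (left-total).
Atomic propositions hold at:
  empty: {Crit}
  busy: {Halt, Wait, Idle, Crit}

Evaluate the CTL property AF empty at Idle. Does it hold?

Yes

AF empty: least fixpoint, start Z0 = {Crit}, add states with every successor in Z. Z1 = {Wait, Crit}; Z2 = {Wait, Idle, Crit}; fixed.
Sat(AF empty) = {Wait, Idle, Crit}
Idle ∈ Sat(AF empty) = {Wait, Idle, Crit}, so the formula holds at Idle.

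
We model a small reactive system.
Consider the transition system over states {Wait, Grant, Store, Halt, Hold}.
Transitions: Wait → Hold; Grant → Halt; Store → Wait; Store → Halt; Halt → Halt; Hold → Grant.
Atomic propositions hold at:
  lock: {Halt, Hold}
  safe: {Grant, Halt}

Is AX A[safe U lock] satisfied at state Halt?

A[safe U lock]: least fixpoint, start Z0 = Sat(lock) = {Halt, Hold}, add states in Sat(safe) with every successor in Z. Z1 = {Grant, Halt, Hold}; fixed.
Sat(A[safe U lock]) = {Grant, Halt, Hold}
Sat(AX A[safe U lock]) = {s : every successor in {Grant, Halt, Hold}} = {Wait, Grant, Halt, Hold}
Halt ∈ Sat(AX A[safe U lock]) = {Wait, Grant, Halt, Hold}, so the formula holds at Halt.

Yes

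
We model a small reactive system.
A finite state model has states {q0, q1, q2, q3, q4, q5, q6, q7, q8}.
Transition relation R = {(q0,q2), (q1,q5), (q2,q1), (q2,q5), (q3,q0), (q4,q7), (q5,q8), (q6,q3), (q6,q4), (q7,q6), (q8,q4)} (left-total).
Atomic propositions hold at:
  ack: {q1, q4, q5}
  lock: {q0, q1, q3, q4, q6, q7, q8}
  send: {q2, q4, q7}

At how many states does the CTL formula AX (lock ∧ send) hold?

2

Sat(lock ∧ send) = {q4, q7}
Sat(AX (lock ∧ send)) = {s : every successor in {q4, q7}} = {q4, q8}
|Sat(AX (lock ∧ send))| = |{q4, q8}| = 2.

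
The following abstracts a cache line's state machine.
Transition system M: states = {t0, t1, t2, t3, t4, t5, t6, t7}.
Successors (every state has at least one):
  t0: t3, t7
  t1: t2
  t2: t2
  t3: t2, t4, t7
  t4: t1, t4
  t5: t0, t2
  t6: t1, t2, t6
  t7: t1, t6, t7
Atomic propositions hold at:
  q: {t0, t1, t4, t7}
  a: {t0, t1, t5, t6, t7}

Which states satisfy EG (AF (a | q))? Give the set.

Sat(a | q) = {t0, t1, t4, t5, t6, t7}
AF (a | q): least fixpoint, start Z0 = {t0, t1, t4, t5, t6, t7}, add states with every successor in Z. Already a fixed point.
Sat(AF (a | q)) = {t0, t1, t4, t5, t6, t7}
EG (AF (a | q)): greatest fixpoint, start Z0 = {t0, t1, t4, t5, t6, t7}, keep only states in Sat with some successor in Z. Z1 = {t0, t4, t5, t6, t7}; fixed.
Sat(EG (AF (a | q))) = {t0, t4, t5, t6, t7}

{t0, t4, t5, t6, t7}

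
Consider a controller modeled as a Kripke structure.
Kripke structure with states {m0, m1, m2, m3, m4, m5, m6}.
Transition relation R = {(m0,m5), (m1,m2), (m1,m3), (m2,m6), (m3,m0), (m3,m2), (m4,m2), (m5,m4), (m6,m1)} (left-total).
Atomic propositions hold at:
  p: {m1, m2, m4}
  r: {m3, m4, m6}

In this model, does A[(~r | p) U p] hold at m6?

No

Sat(~r) = {m0, m1, m2, m5}
Sat(~r | p) = {m0, m1, m2, m4, m5}
A[(~r | p) U p]: least fixpoint, start Z0 = Sat(p) = {m1, m2, m4}, add states in Sat(~r | p) with every successor in Z. Z1 = {m1, m2, m4, m5}; Z2 = {m0, m1, m2, m4, m5}; fixed.
Sat(A[(~r | p) U p]) = {m0, m1, m2, m4, m5}
m6 ∉ Sat(A[(~r | p) U p]) = {m0, m1, m2, m4, m5}, so the formula does not hold at m6.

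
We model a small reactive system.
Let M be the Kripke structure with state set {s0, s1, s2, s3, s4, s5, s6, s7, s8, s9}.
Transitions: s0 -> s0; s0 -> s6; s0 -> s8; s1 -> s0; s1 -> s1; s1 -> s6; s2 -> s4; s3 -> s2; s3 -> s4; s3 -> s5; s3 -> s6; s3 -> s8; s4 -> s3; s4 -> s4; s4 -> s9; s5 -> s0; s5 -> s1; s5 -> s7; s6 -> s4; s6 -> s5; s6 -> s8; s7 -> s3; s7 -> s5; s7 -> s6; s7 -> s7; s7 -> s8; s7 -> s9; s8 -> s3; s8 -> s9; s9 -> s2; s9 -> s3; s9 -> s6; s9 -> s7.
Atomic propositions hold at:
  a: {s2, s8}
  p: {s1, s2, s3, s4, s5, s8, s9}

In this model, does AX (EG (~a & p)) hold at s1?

Sat(~a) = {s0, s1, s3, s4, s5, s6, s7, s9}
Sat(~a & p) = {s1, s3, s4, s5, s9}
EG (~a & p): greatest fixpoint, start Z0 = {s1, s3, s4, s5, s9}, keep only states in Sat with some successor in Z. Already a fixed point.
Sat(EG (~a & p)) = {s1, s3, s4, s5, s9}
Sat(AX (EG (~a & p))) = {s : every successor in {s1, s3, s4, s5, s9}} = {s2, s4, s8}
s1 ∉ Sat(AX (EG (~a & p))) = {s2, s4, s8}, so the formula does not hold at s1.

No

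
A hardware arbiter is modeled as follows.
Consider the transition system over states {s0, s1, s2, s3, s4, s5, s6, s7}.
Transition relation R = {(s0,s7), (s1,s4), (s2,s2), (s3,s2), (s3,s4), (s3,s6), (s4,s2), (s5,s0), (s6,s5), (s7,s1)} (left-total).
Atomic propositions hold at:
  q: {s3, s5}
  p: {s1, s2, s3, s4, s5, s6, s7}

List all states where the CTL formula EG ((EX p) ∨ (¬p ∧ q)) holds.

{s0, s1, s2, s3, s4, s7}

Sat(EX p) = {s : some successor in {s1, s2, s3, s4, s5, s6, s7}} = {s0, s1, s2, s3, s4, s6, s7}
Sat(¬p) = {s0}
Sat(¬p ∧ q) = ∅
Sat((EX p) ∨ (¬p ∧ q)) = {s0, s1, s2, s3, s4, s6, s7}
EG ((EX p) ∨ (¬p ∧ q)): greatest fixpoint, start Z0 = {s0, s1, s2, s3, s4, s6, s7}, keep only states in Sat with some successor in Z. Z1 = {s0, s1, s2, s3, s4, s7}; fixed.
Sat(EG ((EX p) ∨ (¬p ∧ q))) = {s0, s1, s2, s3, s4, s7}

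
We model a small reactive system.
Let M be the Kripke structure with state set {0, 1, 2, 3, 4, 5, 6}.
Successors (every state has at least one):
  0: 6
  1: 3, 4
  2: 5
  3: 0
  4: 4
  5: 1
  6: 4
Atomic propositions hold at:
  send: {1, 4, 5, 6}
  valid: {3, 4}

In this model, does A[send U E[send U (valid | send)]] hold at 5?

Sat(valid | send) = {1, 3, 4, 5, 6}
E[send U (valid | send)]: least fixpoint, start Z0 = Sat((valid | send)) = {1, 3, 4, 5, 6}, add states in Sat(send) with some successor in Z. Already a fixed point.
Sat(E[send U (valid | send)]) = {1, 3, 4, 5, 6}
A[send U E[send U (valid | send)]]: least fixpoint, start Z0 = Sat(E[send U (valid | send)]) = {1, 3, 4, 5, 6}, add states in Sat(send) with every successor in Z. Already a fixed point.
Sat(A[send U E[send U (valid | send)]]) = {1, 3, 4, 5, 6}
5 ∈ Sat(A[send U E[send U (valid | send)]]) = {1, 3, 4, 5, 6}, so the formula holds at 5.

Yes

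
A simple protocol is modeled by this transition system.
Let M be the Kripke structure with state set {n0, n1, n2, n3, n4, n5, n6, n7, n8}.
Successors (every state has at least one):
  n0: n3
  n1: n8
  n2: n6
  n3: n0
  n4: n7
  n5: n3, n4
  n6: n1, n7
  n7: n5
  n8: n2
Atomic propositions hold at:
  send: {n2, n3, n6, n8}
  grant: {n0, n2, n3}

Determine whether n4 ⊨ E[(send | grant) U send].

Sat(send | grant) = {n0, n2, n3, n6, n8}
E[(send | grant) U send]: least fixpoint, start Z0 = Sat(send) = {n2, n3, n6, n8}, add states in Sat(send | grant) with some successor in Z. Z1 = {n0, n2, n3, n6, n8}; fixed.
Sat(E[(send | grant) U send]) = {n0, n2, n3, n6, n8}
n4 ∉ Sat(E[(send | grant) U send]) = {n0, n2, n3, n6, n8}, so the formula does not hold at n4.

No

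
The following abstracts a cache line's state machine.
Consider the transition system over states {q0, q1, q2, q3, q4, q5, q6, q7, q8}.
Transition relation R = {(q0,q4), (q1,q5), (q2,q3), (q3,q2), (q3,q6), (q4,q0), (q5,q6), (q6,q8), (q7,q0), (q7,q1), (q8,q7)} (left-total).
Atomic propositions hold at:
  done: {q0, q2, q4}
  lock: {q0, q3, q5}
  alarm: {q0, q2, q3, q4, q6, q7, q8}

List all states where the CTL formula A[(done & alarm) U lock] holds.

{q0, q2, q3, q4, q5}

Sat(done & alarm) = {q0, q2, q4}
A[(done & alarm) U lock]: least fixpoint, start Z0 = Sat(lock) = {q0, q3, q5}, add states in Sat(done & alarm) with every successor in Z. Z1 = {q0, q2, q3, q4, q5}; fixed.
Sat(A[(done & alarm) U lock]) = {q0, q2, q3, q4, q5}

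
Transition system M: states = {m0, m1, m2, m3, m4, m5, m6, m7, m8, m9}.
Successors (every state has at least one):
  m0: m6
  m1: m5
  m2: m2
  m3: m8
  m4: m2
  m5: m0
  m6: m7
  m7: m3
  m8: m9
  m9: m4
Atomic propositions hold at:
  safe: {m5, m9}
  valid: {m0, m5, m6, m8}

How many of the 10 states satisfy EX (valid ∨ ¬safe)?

Sat(¬safe) = {m0, m1, m2, m3, m4, m6, m7, m8}
Sat(valid ∨ ¬safe) = {m0, m1, m2, m3, m4, m5, m6, m7, m8}
Sat(EX (valid ∨ ¬safe)) = {s : some successor in {m0, m1, m2, m3, m4, m5, m6, m7, m8}} = {m0, m1, m2, m3, m4, m5, m6, m7, m9}
|Sat(EX (valid ∨ ¬safe))| = |{m0, m1, m2, m3, m4, m5, m6, m7, m9}| = 9.

9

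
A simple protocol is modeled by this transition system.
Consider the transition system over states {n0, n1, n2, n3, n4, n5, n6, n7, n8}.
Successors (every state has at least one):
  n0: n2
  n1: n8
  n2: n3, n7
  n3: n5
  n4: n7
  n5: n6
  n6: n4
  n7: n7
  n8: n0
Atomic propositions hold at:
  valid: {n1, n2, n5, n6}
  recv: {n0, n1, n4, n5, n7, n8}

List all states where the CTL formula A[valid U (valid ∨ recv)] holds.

Sat(valid ∨ recv) = {n0, n1, n2, n4, n5, n6, n7, n8}
A[valid U (valid ∨ recv)]: least fixpoint, start Z0 = Sat((valid ∨ recv)) = {n0, n1, n2, n4, n5, n6, n7, n8}, add states in Sat(valid) with every successor in Z. Already a fixed point.
Sat(A[valid U (valid ∨ recv)]) = {n0, n1, n2, n4, n5, n6, n7, n8}

{n0, n1, n2, n4, n5, n6, n7, n8}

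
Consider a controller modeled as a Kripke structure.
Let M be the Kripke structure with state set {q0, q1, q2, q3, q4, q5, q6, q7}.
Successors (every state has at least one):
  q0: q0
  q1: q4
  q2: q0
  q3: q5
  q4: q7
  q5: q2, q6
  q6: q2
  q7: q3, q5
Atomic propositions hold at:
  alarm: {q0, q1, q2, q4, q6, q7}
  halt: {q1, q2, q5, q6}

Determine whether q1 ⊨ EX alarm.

Sat(EX alarm) = {s : some successor in {q0, q1, q2, q4, q6, q7}} = {q0, q1, q2, q4, q5, q6}
q1 ∈ Sat(EX alarm) = {q0, q1, q2, q4, q5, q6}, so the formula holds at q1.

Yes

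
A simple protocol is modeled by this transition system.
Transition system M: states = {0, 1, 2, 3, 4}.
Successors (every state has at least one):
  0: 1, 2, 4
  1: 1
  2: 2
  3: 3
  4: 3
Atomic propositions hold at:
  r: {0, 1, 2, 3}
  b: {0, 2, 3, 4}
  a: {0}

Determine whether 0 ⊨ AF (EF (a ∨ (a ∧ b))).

Sat(a ∧ b) = {0}
Sat(a ∨ (a ∧ b)) = {0}
EF (a ∨ (a ∧ b)): least fixpoint, start Z0 = {0}, add states with some successor in Z. Already a fixed point.
Sat(EF (a ∨ (a ∧ b))) = {0}
AF (EF (a ∨ (a ∧ b))): least fixpoint, start Z0 = {0}, add states with every successor in Z. Already a fixed point.
Sat(AF (EF (a ∨ (a ∧ b)))) = {0}
0 ∈ Sat(AF (EF (a ∨ (a ∧ b)))) = {0}, so the formula holds at 0.

Yes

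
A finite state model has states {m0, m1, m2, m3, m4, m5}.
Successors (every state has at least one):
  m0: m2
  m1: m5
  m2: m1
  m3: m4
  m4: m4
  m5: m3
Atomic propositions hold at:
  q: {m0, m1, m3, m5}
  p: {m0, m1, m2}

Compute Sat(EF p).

EF p: least fixpoint, start Z0 = {m0, m1, m2}, add states with some successor in Z. Already a fixed point.
Sat(EF p) = {m0, m1, m2}

{m0, m1, m2}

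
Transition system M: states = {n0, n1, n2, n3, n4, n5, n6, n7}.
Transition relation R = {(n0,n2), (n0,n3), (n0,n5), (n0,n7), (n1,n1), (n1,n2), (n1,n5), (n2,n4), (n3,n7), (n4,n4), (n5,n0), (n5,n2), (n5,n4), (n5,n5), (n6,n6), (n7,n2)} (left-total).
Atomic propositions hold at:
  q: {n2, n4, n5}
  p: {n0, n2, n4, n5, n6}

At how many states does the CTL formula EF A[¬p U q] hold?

Sat(¬p) = {n1, n3, n7}
A[¬p U q]: least fixpoint, start Z0 = Sat(q) = {n2, n4, n5}, add states in Sat(¬p) with every successor in Z. Z1 = {n2, n4, n5, n7}; Z2 = {n2, n3, n4, n5, n7}; fixed.
Sat(A[¬p U q]) = {n2, n3, n4, n5, n7}
EF A[¬p U q]: least fixpoint, start Z0 = {n2, n3, n4, n5, n7}, add states with some successor in Z. Z1 = {n0, n1, n2, n3, n4, n5, n7}; fixed.
Sat(EF A[¬p U q]) = {n0, n1, n2, n3, n4, n5, n7}
|Sat(EF A[¬p U q])| = |{n0, n1, n2, n3, n4, n5, n7}| = 7.

7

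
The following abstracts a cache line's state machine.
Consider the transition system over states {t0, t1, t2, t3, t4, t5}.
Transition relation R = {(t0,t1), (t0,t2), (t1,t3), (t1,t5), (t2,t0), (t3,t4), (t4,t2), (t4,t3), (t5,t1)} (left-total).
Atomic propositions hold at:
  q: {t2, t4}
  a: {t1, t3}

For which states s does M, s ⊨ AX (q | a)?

Sat(q | a) = {t1, t2, t3, t4}
Sat(AX (q | a)) = {s : every successor in {t1, t2, t3, t4}} = {t0, t3, t4, t5}

{t0, t3, t4, t5}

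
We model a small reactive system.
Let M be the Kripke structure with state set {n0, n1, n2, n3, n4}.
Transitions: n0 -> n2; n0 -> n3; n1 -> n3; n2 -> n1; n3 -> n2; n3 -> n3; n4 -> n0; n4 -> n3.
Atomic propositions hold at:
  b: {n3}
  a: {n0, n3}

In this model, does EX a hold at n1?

Sat(EX a) = {s : some successor in {n0, n3}} = {n0, n1, n3, n4}
n1 ∈ Sat(EX a) = {n0, n1, n3, n4}, so the formula holds at n1.

Yes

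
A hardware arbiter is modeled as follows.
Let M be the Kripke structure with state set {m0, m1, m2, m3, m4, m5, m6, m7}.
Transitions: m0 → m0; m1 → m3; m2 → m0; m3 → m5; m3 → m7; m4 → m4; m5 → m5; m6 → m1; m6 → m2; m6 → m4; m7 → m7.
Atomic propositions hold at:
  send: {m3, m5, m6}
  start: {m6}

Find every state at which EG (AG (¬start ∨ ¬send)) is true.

Sat(¬start) = {m0, m1, m2, m3, m4, m5, m7}
Sat(¬send) = {m0, m1, m2, m4, m7}
Sat(¬start ∨ ¬send) = {m0, m1, m2, m3, m4, m5, m7}
AG (¬start ∨ ¬send): greatest fixpoint, start Z0 = {m0, m1, m2, m3, m4, m5, m7}, keep only states in Sat with every successor in Z. Already a fixed point.
Sat(AG (¬start ∨ ¬send)) = {m0, m1, m2, m3, m4, m5, m7}
EG (AG (¬start ∨ ¬send)): greatest fixpoint, start Z0 = {m0, m1, m2, m3, m4, m5, m7}, keep only states in Sat with some successor in Z. Already a fixed point.
Sat(EG (AG (¬start ∨ ¬send))) = {m0, m1, m2, m3, m4, m5, m7}

{m0, m1, m2, m3, m4, m5, m7}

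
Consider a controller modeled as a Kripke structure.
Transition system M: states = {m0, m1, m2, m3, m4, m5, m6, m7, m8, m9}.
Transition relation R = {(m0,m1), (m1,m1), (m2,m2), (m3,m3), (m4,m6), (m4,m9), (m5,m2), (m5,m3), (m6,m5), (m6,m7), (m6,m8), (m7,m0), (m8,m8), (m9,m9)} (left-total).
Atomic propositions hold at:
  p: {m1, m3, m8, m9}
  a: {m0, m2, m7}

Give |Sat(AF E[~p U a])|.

6

Sat(~p) = {m0, m2, m4, m5, m6, m7}
E[~p U a]: least fixpoint, start Z0 = Sat(a) = {m0, m2, m7}, add states in Sat(~p) with some successor in Z. Z1 = {m0, m2, m5, m6, m7}; Z2 = {m0, m2, m4, m5, m6, m7}; fixed.
Sat(E[~p U a]) = {m0, m2, m4, m5, m6, m7}
AF E[~p U a]: least fixpoint, start Z0 = {m0, m2, m4, m5, m6, m7}, add states with every successor in Z. Already a fixed point.
Sat(AF E[~p U a]) = {m0, m2, m4, m5, m6, m7}
|Sat(AF E[~p U a])| = |{m0, m2, m4, m5, m6, m7}| = 6.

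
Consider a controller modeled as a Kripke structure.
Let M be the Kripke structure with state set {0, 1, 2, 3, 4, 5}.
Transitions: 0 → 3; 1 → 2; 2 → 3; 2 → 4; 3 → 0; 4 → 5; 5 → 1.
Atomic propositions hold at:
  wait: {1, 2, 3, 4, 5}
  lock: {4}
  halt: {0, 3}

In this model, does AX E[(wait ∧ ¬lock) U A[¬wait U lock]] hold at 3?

No

Sat(¬lock) = {0, 1, 2, 3, 5}
Sat(wait ∧ ¬lock) = {1, 2, 3, 5}
Sat(¬wait) = {0}
A[¬wait U lock]: least fixpoint, start Z0 = Sat(lock) = {4}, add states in Sat(¬wait) with every successor in Z. Already a fixed point.
Sat(A[¬wait U lock]) = {4}
E[(wait ∧ ¬lock) U A[¬wait U lock]]: least fixpoint, start Z0 = Sat(A[¬wait U lock]) = {4}, add states in Sat(wait ∧ ¬lock) with some successor in Z. Z1 = {2, 4}; Z2 = {1, 2, 4}; Z3 = {1, 2, 4, 5}; fixed.
Sat(E[(wait ∧ ¬lock) U A[¬wait U lock]]) = {1, 2, 4, 5}
Sat(AX E[(wait ∧ ¬lock) U A[¬wait U lock]]) = {s : every successor in {1, 2, 4, 5}} = {1, 4, 5}
3 ∉ Sat(AX E[(wait ∧ ¬lock) U A[¬wait U lock]]) = {1, 4, 5}, so the formula does not hold at 3.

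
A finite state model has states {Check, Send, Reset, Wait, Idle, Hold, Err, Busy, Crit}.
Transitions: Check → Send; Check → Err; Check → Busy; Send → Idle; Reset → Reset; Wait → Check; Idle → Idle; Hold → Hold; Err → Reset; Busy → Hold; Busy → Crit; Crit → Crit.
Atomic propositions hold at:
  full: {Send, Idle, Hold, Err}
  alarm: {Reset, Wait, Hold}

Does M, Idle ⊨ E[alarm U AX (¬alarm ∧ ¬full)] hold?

Sat(¬alarm) = {Check, Send, Idle, Err, Busy, Crit}
Sat(¬full) = {Check, Reset, Wait, Busy, Crit}
Sat(¬alarm ∧ ¬full) = {Check, Busy, Crit}
Sat(AX (¬alarm ∧ ¬full)) = {s : every successor in {Check, Busy, Crit}} = {Wait, Crit}
E[alarm U AX (¬alarm ∧ ¬full)]: least fixpoint, start Z0 = Sat(AX (¬alarm ∧ ¬full)) = {Wait, Crit}, add states in Sat(alarm) with some successor in Z. Already a fixed point.
Sat(E[alarm U AX (¬alarm ∧ ¬full)]) = {Wait, Crit}
Idle ∉ Sat(E[alarm U AX (¬alarm ∧ ¬full)]) = {Wait, Crit}, so the formula does not hold at Idle.

No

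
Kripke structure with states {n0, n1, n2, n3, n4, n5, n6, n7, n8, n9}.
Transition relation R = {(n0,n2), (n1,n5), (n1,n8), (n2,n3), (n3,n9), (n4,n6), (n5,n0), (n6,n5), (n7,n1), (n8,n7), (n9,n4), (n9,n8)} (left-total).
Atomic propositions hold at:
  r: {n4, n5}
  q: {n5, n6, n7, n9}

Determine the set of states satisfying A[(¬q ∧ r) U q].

{n4, n5, n6, n7, n9}

Sat(¬q) = {n0, n1, n2, n3, n4, n8}
Sat(¬q ∧ r) = {n4}
A[(¬q ∧ r) U q]: least fixpoint, start Z0 = Sat(q) = {n5, n6, n7, n9}, add states in Sat(¬q ∧ r) with every successor in Z. Z1 = {n4, n5, n6, n7, n9}; fixed.
Sat(A[(¬q ∧ r) U q]) = {n4, n5, n6, n7, n9}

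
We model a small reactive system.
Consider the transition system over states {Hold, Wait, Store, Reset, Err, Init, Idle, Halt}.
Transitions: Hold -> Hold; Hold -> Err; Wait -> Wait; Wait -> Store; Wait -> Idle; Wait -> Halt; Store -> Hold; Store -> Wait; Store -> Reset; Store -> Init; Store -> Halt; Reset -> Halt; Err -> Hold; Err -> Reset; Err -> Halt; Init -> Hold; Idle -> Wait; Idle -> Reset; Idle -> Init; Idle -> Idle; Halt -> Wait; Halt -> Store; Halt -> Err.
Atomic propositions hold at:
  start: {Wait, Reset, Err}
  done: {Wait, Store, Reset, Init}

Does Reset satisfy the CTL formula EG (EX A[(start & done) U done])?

No

Sat(start & done) = {Wait, Reset}
A[(start & done) U done]: least fixpoint, start Z0 = Sat(done) = {Wait, Store, Reset, Init}, add states in Sat(start & done) with every successor in Z. Already a fixed point.
Sat(A[(start & done) U done]) = {Wait, Store, Reset, Init}
Sat(EX A[(start & done) U done]) = {s : some successor in {Wait, Store, Reset, Init}} = {Wait, Store, Err, Idle, Halt}
EG (EX A[(start & done) U done]): greatest fixpoint, start Z0 = {Wait, Store, Err, Idle, Halt}, keep only states in Sat with some successor in Z. Already a fixed point.
Sat(EG (EX A[(start & done) U done])) = {Wait, Store, Err, Idle, Halt}
Reset ∉ Sat(EG (EX A[(start & done) U done])) = {Wait, Store, Err, Idle, Halt}, so the formula does not hold at Reset.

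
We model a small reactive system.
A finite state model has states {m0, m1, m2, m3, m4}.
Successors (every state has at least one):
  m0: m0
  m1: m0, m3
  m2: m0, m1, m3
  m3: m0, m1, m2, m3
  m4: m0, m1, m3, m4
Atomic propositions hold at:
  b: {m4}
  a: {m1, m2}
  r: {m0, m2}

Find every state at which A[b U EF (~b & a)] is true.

{m1, m2, m3, m4}

Sat(~b) = {m0, m1, m2, m3}
Sat(~b & a) = {m1, m2}
EF (~b & a): least fixpoint, start Z0 = {m1, m2}, add states with some successor in Z. Z1 = {m1, m2, m3, m4}; fixed.
Sat(EF (~b & a)) = {m1, m2, m3, m4}
A[b U EF (~b & a)]: least fixpoint, start Z0 = Sat(EF (~b & a)) = {m1, m2, m3, m4}, add states in Sat(b) with every successor in Z. Already a fixed point.
Sat(A[b U EF (~b & a)]) = {m1, m2, m3, m4}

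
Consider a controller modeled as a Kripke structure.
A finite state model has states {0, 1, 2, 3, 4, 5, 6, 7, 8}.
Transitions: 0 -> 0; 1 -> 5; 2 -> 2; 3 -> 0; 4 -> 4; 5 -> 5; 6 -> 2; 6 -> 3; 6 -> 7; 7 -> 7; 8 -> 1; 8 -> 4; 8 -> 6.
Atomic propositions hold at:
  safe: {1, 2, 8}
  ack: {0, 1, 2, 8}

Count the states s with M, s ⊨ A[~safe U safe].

Sat(~safe) = {0, 3, 4, 5, 6, 7}
A[~safe U safe]: least fixpoint, start Z0 = Sat(safe) = {1, 2, 8}, add states in Sat(~safe) with every successor in Z. Already a fixed point.
Sat(A[~safe U safe]) = {1, 2, 8}
|Sat(A[~safe U safe])| = |{1, 2, 8}| = 3.

3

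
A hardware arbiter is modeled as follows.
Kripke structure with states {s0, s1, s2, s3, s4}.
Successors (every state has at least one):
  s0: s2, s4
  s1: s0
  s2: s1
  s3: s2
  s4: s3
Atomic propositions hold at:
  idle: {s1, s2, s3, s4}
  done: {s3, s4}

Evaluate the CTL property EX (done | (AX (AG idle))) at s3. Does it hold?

No

AG idle: greatest fixpoint, start Z0 = {s1, s2, s3, s4}, keep only states in Sat with every successor in Z. Z1 = {s2, s3, s4}; Z2 = {s3, s4}; Z3 = {s4}; Z4 = ∅; fixed.
Sat(AG idle) = ∅
Sat(AX (AG idle)) = {s : every successor in ∅} = ∅
Sat(done | (AX (AG idle))) = {s3, s4}
Sat(EX (done | (AX (AG idle)))) = {s : some successor in {s3, s4}} = {s0, s4}
s3 ∉ Sat(EX (done | (AX (AG idle)))) = {s0, s4}, so the formula does not hold at s3.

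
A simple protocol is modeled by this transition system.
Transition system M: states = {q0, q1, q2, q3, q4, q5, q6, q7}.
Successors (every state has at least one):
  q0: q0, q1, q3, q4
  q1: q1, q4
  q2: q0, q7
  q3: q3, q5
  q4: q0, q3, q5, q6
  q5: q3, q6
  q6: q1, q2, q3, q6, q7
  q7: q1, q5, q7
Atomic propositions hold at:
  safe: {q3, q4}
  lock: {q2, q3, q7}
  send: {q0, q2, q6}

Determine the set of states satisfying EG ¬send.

{q1, q3, q4, q5, q7}

Sat(¬send) = {q1, q3, q4, q5, q7}
EG ¬send: greatest fixpoint, start Z0 = {q1, q3, q4, q5, q7}, keep only states in Sat with some successor in Z. Already a fixed point.
Sat(EG ¬send) = {q1, q3, q4, q5, q7}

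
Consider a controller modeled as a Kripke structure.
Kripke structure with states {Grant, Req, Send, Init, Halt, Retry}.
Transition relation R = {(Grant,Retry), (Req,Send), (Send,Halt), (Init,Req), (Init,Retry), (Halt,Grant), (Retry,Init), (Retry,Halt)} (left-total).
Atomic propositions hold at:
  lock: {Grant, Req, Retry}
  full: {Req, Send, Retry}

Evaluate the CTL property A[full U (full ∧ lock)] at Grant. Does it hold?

No

Sat(full ∧ lock) = {Req, Retry}
A[full U (full ∧ lock)]: least fixpoint, start Z0 = Sat((full ∧ lock)) = {Req, Retry}, add states in Sat(full) with every successor in Z. Already a fixed point.
Sat(A[full U (full ∧ lock)]) = {Req, Retry}
Grant ∉ Sat(A[full U (full ∧ lock)]) = {Req, Retry}, so the formula does not hold at Grant.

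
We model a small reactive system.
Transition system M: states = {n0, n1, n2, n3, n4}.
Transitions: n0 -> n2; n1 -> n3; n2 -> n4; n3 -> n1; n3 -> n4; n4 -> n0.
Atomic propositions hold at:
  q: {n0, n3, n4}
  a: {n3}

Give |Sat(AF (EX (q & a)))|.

1

Sat(q & a) = {n3}
Sat(EX (q & a)) = {s : some successor in {n3}} = {n1}
AF (EX (q & a)): least fixpoint, start Z0 = {n1}, add states with every successor in Z. Already a fixed point.
Sat(AF (EX (q & a))) = {n1}
|Sat(AF (EX (q & a)))| = |{n1}| = 1.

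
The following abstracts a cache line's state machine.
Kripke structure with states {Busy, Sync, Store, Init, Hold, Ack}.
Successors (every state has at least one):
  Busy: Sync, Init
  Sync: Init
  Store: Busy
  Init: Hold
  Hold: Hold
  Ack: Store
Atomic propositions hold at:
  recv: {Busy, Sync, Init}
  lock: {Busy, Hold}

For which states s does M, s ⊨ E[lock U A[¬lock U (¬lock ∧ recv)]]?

{Busy, Sync, Init}

Sat(¬lock) = {Sync, Store, Init, Ack}
Sat(¬lock ∧ recv) = {Sync, Init}
A[¬lock U (¬lock ∧ recv)]: least fixpoint, start Z0 = Sat((¬lock ∧ recv)) = {Sync, Init}, add states in Sat(¬lock) with every successor in Z. Already a fixed point.
Sat(A[¬lock U (¬lock ∧ recv)]) = {Sync, Init}
E[lock U A[¬lock U (¬lock ∧ recv)]]: least fixpoint, start Z0 = Sat(A[¬lock U (¬lock ∧ recv)]) = {Sync, Init}, add states in Sat(lock) with some successor in Z. Z1 = {Busy, Sync, Init}; fixed.
Sat(E[lock U A[¬lock U (¬lock ∧ recv)]]) = {Busy, Sync, Init}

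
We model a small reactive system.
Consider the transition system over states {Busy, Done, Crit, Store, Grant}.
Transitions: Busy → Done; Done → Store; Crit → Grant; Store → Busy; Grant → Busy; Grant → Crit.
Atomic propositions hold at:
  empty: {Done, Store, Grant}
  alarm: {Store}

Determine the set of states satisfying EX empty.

{Busy, Done, Crit}

Sat(EX empty) = {s : some successor in {Done, Store, Grant}} = {Busy, Done, Crit}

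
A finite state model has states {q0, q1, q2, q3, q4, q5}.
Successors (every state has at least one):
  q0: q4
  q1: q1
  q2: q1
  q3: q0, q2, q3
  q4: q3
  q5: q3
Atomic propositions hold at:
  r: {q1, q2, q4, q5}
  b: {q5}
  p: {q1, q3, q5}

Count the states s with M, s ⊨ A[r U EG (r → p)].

5

Sat(r → p) = {q0, q1, q3, q5}
EG (r → p): greatest fixpoint, start Z0 = {q0, q1, q3, q5}, keep only states in Sat with some successor in Z. Z1 = {q1, q3, q5}; fixed.
Sat(EG (r → p)) = {q1, q3, q5}
A[r U EG (r → p)]: least fixpoint, start Z0 = Sat(EG (r → p)) = {q1, q3, q5}, add states in Sat(r) with every successor in Z. Z1 = {q1, q2, q3, q4, q5}; fixed.
Sat(A[r U EG (r → p)]) = {q1, q2, q3, q4, q5}
|Sat(A[r U EG (r → p)])| = |{q1, q2, q3, q4, q5}| = 5.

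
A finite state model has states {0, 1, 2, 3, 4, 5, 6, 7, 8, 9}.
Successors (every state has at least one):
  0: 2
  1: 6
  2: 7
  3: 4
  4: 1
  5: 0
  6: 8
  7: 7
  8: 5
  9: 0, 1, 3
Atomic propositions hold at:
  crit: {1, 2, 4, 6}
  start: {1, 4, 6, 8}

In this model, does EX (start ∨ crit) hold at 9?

Yes

Sat(start ∨ crit) = {1, 2, 4, 6, 8}
Sat(EX (start ∨ crit)) = {s : some successor in {1, 2, 4, 6, 8}} = {0, 1, 3, 4, 6, 9}
9 ∈ Sat(EX (start ∨ crit)) = {0, 1, 3, 4, 6, 9}, so the formula holds at 9.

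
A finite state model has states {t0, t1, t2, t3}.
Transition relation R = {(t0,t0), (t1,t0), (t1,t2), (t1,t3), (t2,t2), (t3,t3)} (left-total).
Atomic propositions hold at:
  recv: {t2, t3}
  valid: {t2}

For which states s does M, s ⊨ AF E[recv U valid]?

E[recv U valid]: least fixpoint, start Z0 = Sat(valid) = {t2}, add states in Sat(recv) with some successor in Z. Already a fixed point.
Sat(E[recv U valid]) = {t2}
AF E[recv U valid]: least fixpoint, start Z0 = {t2}, add states with every successor in Z. Already a fixed point.
Sat(AF E[recv U valid]) = {t2}

{t2}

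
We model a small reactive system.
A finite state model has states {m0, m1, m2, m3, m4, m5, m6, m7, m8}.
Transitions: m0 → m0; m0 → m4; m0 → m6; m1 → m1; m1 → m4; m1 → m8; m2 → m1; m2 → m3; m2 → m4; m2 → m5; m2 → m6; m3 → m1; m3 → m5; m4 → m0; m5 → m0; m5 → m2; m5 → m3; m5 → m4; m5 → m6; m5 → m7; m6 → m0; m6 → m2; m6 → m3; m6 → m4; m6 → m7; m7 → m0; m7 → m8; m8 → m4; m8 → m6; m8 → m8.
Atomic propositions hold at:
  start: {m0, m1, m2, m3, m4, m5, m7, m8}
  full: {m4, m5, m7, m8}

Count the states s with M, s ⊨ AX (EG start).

EG start: greatest fixpoint, start Z0 = {m0, m1, m2, m3, m4, m5, m7, m8}, keep only states in Sat with some successor in Z. Already a fixed point.
Sat(EG start) = {m0, m1, m2, m3, m4, m5, m7, m8}
Sat(AX (EG start)) = {s : every successor in {m0, m1, m2, m3, m4, m5, m7, m8}} = {m1, m3, m4, m6, m7}
|Sat(AX (EG start))| = |{m1, m3, m4, m6, m7}| = 5.

5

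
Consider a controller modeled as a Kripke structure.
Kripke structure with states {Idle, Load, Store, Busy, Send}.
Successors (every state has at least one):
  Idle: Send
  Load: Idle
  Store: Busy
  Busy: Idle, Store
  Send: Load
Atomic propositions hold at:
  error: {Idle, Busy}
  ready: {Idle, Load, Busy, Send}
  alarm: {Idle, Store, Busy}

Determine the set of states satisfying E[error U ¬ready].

Sat(¬ready) = {Store}
E[error U ¬ready]: least fixpoint, start Z0 = Sat(¬ready) = {Store}, add states in Sat(error) with some successor in Z. Z1 = {Store, Busy}; fixed.
Sat(E[error U ¬ready]) = {Store, Busy}

{Store, Busy}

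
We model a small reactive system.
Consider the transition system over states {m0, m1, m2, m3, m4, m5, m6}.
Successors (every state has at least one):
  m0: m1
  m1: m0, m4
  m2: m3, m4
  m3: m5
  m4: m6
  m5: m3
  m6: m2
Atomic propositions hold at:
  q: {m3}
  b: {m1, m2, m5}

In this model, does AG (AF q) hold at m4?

AF q: least fixpoint, start Z0 = {m3}, add states with every successor in Z. Z1 = {m3, m5}; fixed.
Sat(AF q) = {m3, m5}
AG (AF q): greatest fixpoint, start Z0 = {m3, m5}, keep only states in Sat with every successor in Z. Already a fixed point.
Sat(AG (AF q)) = {m3, m5}
m4 ∉ Sat(AG (AF q)) = {m3, m5}, so the formula does not hold at m4.

No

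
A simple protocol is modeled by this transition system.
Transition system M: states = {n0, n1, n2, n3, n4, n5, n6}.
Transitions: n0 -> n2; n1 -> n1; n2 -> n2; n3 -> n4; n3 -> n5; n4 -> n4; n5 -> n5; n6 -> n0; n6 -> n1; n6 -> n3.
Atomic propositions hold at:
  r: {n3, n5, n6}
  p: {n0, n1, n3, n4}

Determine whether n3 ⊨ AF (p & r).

Yes

Sat(p & r) = {n3}
AF (p & r): least fixpoint, start Z0 = {n3}, add states with every successor in Z. Already a fixed point.
Sat(AF (p & r)) = {n3}
n3 ∈ Sat(AF (p & r)) = {n3}, so the formula holds at n3.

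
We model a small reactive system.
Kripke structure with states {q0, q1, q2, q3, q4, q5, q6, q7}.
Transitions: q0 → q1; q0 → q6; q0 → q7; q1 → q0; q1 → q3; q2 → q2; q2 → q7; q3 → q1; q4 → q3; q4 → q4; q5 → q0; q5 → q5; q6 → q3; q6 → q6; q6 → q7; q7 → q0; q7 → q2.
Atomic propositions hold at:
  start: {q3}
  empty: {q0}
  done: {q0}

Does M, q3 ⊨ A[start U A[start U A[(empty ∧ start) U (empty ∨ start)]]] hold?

Sat(empty ∧ start) = ∅
Sat(empty ∨ start) = {q0, q3}
A[(empty ∧ start) U (empty ∨ start)]: least fixpoint, start Z0 = Sat((empty ∨ start)) = {q0, q3}, add states in Sat(empty ∧ start) with every successor in Z. Already a fixed point.
Sat(A[(empty ∧ start) U (empty ∨ start)]) = {q0, q3}
A[start U A[(empty ∧ start) U (empty ∨ start)]]: least fixpoint, start Z0 = Sat(A[(empty ∧ start) U (empty ∨ start)]) = {q0, q3}, add states in Sat(start) with every successor in Z. Already a fixed point.
Sat(A[start U A[(empty ∧ start) U (empty ∨ start)]]) = {q0, q3}
A[start U A[start U A[(empty ∧ start) U (empty ∨ start)]]]: least fixpoint, start Z0 = Sat(A[start U A[(empty ∧ start) U (empty ∨ start)]]) = {q0, q3}, add states in Sat(start) with every successor in Z. Already a fixed point.
Sat(A[start U A[start U A[(empty ∧ start) U (empty ∨ start)]]]) = {q0, q3}
q3 ∈ Sat(A[start U A[start U A[(empty ∧ start) U (empty ∨ start)]]]) = {q0, q3}, so the formula holds at q3.

Yes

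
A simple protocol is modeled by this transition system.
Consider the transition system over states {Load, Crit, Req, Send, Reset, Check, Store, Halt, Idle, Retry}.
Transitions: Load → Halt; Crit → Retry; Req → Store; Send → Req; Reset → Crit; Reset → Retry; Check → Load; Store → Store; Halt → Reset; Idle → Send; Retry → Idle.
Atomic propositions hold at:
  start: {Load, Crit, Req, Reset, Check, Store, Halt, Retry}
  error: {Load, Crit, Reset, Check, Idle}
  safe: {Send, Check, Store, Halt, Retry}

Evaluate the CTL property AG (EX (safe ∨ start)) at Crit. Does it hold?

No

Sat(safe ∨ start) = {Load, Crit, Req, Send, Reset, Check, Store, Halt, Retry}
Sat(EX (safe ∨ start)) = {s : some successor in {Load, Crit, Req, Send, Reset, Check, Store, Halt, Retry}} = {Load, Crit, Req, Send, Reset, Check, Store, Halt, Idle}
AG (EX (safe ∨ start)): greatest fixpoint, start Z0 = {Load, Crit, Req, Send, Reset, Check, Store, Halt, Idle}, keep only states in Sat with every successor in Z. Z1 = {Load, Req, Send, Check, Store, Halt, Idle}; Z2 = {Load, Req, Send, Check, Store, Idle}; Z3 = {Req, Send, Check, Store, Idle}; Z4 = {Req, Send, Store, Idle}; fixed.
Sat(AG (EX (safe ∨ start))) = {Req, Send, Store, Idle}
Crit ∉ Sat(AG (EX (safe ∨ start))) = {Req, Send, Store, Idle}, so the formula does not hold at Crit.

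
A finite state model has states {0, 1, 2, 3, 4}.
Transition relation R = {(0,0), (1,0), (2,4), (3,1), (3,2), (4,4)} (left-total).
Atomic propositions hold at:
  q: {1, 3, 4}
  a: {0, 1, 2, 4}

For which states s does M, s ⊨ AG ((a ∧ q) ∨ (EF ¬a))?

Sat(a ∧ q) = {1, 4}
Sat(¬a) = {3}
EF ¬a: least fixpoint, start Z0 = {3}, add states with some successor in Z. Already a fixed point.
Sat(EF ¬a) = {3}
Sat((a ∧ q) ∨ (EF ¬a)) = {1, 3, 4}
AG ((a ∧ q) ∨ (EF ¬a)): greatest fixpoint, start Z0 = {1, 3, 4}, keep only states in Sat with every successor in Z. Z1 = {4}; fixed.
Sat(AG ((a ∧ q) ∨ (EF ¬a))) = {4}

{4}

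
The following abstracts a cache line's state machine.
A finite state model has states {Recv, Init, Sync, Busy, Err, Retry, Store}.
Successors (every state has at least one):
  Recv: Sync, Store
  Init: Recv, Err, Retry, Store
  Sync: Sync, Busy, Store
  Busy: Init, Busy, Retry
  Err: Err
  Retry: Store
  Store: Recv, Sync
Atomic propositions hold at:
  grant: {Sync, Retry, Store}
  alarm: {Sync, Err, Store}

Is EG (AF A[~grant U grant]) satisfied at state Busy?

No

Sat(~grant) = {Recv, Init, Busy, Err}
A[~grant U grant]: least fixpoint, start Z0 = Sat(grant) = {Sync, Retry, Store}, add states in Sat(~grant) with every successor in Z. Z1 = {Recv, Sync, Retry, Store}; fixed.
Sat(A[~grant U grant]) = {Recv, Sync, Retry, Store}
AF A[~grant U grant]: least fixpoint, start Z0 = {Recv, Sync, Retry, Store}, add states with every successor in Z. Already a fixed point.
Sat(AF A[~grant U grant]) = {Recv, Sync, Retry, Store}
EG (AF A[~grant U grant]): greatest fixpoint, start Z0 = {Recv, Sync, Retry, Store}, keep only states in Sat with some successor in Z. Already a fixed point.
Sat(EG (AF A[~grant U grant])) = {Recv, Sync, Retry, Store}
Busy ∉ Sat(EG (AF A[~grant U grant])) = {Recv, Sync, Retry, Store}, so the formula does not hold at Busy.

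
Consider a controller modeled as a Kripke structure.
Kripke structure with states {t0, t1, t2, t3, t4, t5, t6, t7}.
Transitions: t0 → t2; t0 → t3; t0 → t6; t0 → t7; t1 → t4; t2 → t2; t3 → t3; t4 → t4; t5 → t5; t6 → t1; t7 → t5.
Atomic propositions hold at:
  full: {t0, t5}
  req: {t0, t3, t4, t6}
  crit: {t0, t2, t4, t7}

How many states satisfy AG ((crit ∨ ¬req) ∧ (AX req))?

2

Sat(¬req) = {t1, t2, t5, t7}
Sat(crit ∨ ¬req) = {t0, t1, t2, t4, t5, t7}
Sat(AX req) = {s : every successor in {t0, t3, t4, t6}} = {t1, t3, t4}
Sat((crit ∨ ¬req) ∧ (AX req)) = {t1, t4}
AG ((crit ∨ ¬req) ∧ (AX req)): greatest fixpoint, start Z0 = {t1, t4}, keep only states in Sat with every successor in Z. Already a fixed point.
Sat(AG ((crit ∨ ¬req) ∧ (AX req))) = {t1, t4}
|Sat(AG ((crit ∨ ¬req) ∧ (AX req)))| = |{t1, t4}| = 2.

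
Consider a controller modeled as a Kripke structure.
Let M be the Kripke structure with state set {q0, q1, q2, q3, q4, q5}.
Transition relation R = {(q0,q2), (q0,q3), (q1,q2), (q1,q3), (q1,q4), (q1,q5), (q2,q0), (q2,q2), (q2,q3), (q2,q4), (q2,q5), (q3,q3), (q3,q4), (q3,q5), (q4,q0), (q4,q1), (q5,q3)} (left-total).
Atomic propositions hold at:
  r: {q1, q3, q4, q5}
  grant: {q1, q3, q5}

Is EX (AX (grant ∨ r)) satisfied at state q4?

Sat(grant ∨ r) = {q1, q3, q4, q5}
Sat(AX (grant ∨ r)) = {s : every successor in {q1, q3, q4, q5}} = {q3, q5}
Sat(EX (AX (grant ∨ r))) = {s : some successor in {q3, q5}} = {q0, q1, q2, q3, q5}
q4 ∉ Sat(EX (AX (grant ∨ r))) = {q0, q1, q2, q3, q5}, so the formula does not hold at q4.

No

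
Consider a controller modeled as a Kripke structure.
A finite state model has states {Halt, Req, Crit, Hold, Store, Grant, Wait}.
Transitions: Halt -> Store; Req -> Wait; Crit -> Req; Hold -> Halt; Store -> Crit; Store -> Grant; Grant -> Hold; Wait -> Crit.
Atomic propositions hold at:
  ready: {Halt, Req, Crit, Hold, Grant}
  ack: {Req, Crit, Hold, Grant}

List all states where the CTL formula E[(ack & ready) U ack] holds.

Sat(ack & ready) = {Req, Crit, Hold, Grant}
E[(ack & ready) U ack]: least fixpoint, start Z0 = Sat(ack) = {Req, Crit, Hold, Grant}, add states in Sat(ack & ready) with some successor in Z. Already a fixed point.
Sat(E[(ack & ready) U ack]) = {Req, Crit, Hold, Grant}

{Req, Crit, Hold, Grant}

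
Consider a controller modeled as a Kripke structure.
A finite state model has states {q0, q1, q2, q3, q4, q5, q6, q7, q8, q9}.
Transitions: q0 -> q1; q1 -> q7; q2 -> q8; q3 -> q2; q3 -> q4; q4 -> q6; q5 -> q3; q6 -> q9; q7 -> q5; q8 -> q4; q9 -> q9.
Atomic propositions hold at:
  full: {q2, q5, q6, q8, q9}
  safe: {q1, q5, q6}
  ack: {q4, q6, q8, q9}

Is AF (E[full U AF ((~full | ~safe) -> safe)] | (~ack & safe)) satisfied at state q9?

Sat(~full) = {q0, q1, q3, q4, q7}
Sat(~safe) = {q0, q2, q3, q4, q7, q8, q9}
Sat(~full | ~safe) = {q0, q1, q2, q3, q4, q7, q8, q9}
Sat((~full | ~safe) -> safe) = {q1, q5, q6}
AF ((~full | ~safe) -> safe): least fixpoint, start Z0 = {q1, q5, q6}, add states with every successor in Z. Z1 = {q0, q1, q4, q5, q6, q7}; Z2 = {q0, q1, q4, q5, q6, q7, q8}; Z3 = {q0, q1, q2, q4, q5, q6, q7, q8}; Z4 = {q0, q1, q2, q3, q4, q5, q6, q7, q8}; fixed.
Sat(AF ((~full | ~safe) -> safe)) = {q0, q1, q2, q3, q4, q5, q6, q7, q8}
E[full U AF ((~full | ~safe) -> safe)]: least fixpoint, start Z0 = Sat(AF ((~full | ~safe) -> safe)) = {q0, q1, q2, q3, q4, q5, q6, q7, q8}, add states in Sat(full) with some successor in Z. Already a fixed point.
Sat(E[full U AF ((~full | ~safe) -> safe)]) = {q0, q1, q2, q3, q4, q5, q6, q7, q8}
Sat(~ack) = {q0, q1, q2, q3, q5, q7}
Sat(~ack & safe) = {q1, q5}
Sat(E[full U AF ((~full | ~safe) -> safe)] | (~ack & safe)) = {q0, q1, q2, q3, q4, q5, q6, q7, q8}
AF (E[full U AF ((~full | ~safe) -> safe)] | (~ack & safe)): least fixpoint, start Z0 = {q0, q1, q2, q3, q4, q5, q6, q7, q8}, add states with every successor in Z. Already a fixed point.
Sat(AF (E[full U AF ((~full | ~safe) -> safe)] | (~ack & safe))) = {q0, q1, q2, q3, q4, q5, q6, q7, q8}
q9 ∉ Sat(AF (E[full U AF ((~full | ~safe) -> safe)] | (~ack & safe))) = {q0, q1, q2, q3, q4, q5, q6, q7, q8}, so the formula does not hold at q9.

No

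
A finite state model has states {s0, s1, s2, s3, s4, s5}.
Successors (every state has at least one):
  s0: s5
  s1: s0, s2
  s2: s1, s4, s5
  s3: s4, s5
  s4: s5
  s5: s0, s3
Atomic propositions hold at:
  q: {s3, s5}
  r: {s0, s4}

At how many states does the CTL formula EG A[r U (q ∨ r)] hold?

Sat(q ∨ r) = {s0, s3, s4, s5}
A[r U (q ∨ r)]: least fixpoint, start Z0 = Sat((q ∨ r)) = {s0, s3, s4, s5}, add states in Sat(r) with every successor in Z. Already a fixed point.
Sat(A[r U (q ∨ r)]) = {s0, s3, s4, s5}
EG A[r U (q ∨ r)]: greatest fixpoint, start Z0 = {s0, s3, s4, s5}, keep only states in Sat with some successor in Z. Already a fixed point.
Sat(EG A[r U (q ∨ r)]) = {s0, s3, s4, s5}
|Sat(EG A[r U (q ∨ r)])| = |{s0, s3, s4, s5}| = 4.

4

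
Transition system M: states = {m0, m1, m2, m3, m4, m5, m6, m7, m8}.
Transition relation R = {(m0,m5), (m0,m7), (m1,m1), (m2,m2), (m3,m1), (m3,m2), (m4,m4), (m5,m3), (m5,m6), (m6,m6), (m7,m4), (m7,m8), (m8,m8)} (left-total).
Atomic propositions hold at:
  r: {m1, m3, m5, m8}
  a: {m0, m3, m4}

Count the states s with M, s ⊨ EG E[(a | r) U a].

Sat(a | r) = {m0, m1, m3, m4, m5, m8}
E[(a | r) U a]: least fixpoint, start Z0 = Sat(a) = {m0, m3, m4}, add states in Sat(a | r) with some successor in Z. Z1 = {m0, m3, m4, m5}; fixed.
Sat(E[(a | r) U a]) = {m0, m3, m4, m5}
EG E[(a | r) U a]: greatest fixpoint, start Z0 = {m0, m3, m4, m5}, keep only states in Sat with some successor in Z. Z1 = {m0, m4, m5}; Z2 = {m0, m4}; Z3 = {m4}; fixed.
Sat(EG E[(a | r) U a]) = {m4}
|Sat(EG E[(a | r) U a])| = |{m4}| = 1.

1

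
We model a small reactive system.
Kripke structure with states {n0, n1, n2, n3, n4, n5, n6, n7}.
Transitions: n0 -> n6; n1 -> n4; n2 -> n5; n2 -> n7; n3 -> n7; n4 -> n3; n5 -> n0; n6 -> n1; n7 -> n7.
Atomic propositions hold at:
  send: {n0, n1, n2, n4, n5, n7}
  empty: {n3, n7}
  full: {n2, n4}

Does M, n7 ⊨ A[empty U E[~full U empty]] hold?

Sat(~full) = {n0, n1, n3, n5, n6, n7}
E[~full U empty]: least fixpoint, start Z0 = Sat(empty) = {n3, n7}, add states in Sat(~full) with some successor in Z. Already a fixed point.
Sat(E[~full U empty]) = {n3, n7}
A[empty U E[~full U empty]]: least fixpoint, start Z0 = Sat(E[~full U empty]) = {n3, n7}, add states in Sat(empty) with every successor in Z. Already a fixed point.
Sat(A[empty U E[~full U empty]]) = {n3, n7}
n7 ∈ Sat(A[empty U E[~full U empty]]) = {n3, n7}, so the formula holds at n7.

Yes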